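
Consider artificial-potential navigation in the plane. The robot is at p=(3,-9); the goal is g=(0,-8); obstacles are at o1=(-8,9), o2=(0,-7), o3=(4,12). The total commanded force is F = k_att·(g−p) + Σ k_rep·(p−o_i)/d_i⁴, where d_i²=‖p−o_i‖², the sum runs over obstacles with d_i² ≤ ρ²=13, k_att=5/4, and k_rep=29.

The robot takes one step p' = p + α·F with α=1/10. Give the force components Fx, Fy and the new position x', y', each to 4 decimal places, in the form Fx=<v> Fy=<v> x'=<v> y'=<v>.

Fx=-3.2352 Fy=0.9068 x'=2.6765 y'=-8.9093

F_att = 5/4·(g−p) = 5/4·(-3,1) = (-3.7500,1.2500)
o1: d²=445 > ρ²=13 → inactive
o2: d²=13 ≤ ρ²=13; F_rep = 29·(3,-2)/13² = (0.5148,-0.3432)
o3: d²=442 > ρ²=13 → inactive
F = F_att + ΣF_rep = (-3.2352,0.9068)
p' = p + 1/10·F = (2.6765,-8.9093)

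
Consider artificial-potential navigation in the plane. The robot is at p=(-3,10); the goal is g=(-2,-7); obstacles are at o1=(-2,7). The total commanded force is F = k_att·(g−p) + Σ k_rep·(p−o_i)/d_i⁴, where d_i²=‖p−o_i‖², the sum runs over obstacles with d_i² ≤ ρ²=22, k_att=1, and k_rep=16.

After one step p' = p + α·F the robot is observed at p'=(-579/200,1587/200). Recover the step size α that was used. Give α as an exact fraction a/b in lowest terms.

F_att = 1·(g−p) = 1·(1,-17) = (1.0000,-17.0000)
o1: d²=10 ≤ ρ²=22; F_rep = 16·(-1,3)/10² = (-0.1600,0.4800)
F = F_att + ΣF_rep = (0.8400,-16.5200)
Δp = p'−p = (0.1050,-2.0650); α = Δx/Fx = (21/200) / (21/25) = 1/8
check: Δy/Fy = (-413/200) / (-413/25) = 1/8 ✓

α = 1/8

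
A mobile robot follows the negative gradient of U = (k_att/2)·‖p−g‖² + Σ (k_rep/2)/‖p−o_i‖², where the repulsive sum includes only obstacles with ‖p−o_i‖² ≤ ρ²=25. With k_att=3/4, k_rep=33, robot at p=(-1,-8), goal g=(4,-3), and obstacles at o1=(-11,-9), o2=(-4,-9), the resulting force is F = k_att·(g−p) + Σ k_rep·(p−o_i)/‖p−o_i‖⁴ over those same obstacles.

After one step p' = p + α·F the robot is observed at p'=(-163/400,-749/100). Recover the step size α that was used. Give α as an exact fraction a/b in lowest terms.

α = 1/8

F_att = 3/4·(g−p) = 3/4·(5,5) = (3.7500,3.7500)
o1: d²=101 > ρ²=25 → inactive
o2: d²=10 ≤ ρ²=25; F_rep = 33·(3,1)/10² = (0.9900,0.3300)
F = F_att + ΣF_rep = (4.7400,4.0800)
Δp = p'−p = (0.5925,0.5100); α = Δx/Fx = (237/400) / (237/50) = 1/8
check: Δy/Fy = (51/100) / (102/25) = 1/8 ✓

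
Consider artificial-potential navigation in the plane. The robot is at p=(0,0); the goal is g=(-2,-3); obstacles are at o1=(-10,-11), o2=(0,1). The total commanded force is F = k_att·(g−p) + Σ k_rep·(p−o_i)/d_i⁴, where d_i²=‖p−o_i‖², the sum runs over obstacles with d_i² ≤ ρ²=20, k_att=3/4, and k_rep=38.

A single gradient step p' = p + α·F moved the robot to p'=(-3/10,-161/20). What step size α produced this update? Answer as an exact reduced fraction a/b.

α = 1/5

F_att = 3/4·(g−p) = 3/4·(-2,-3) = (-1.5000,-2.2500)
o1: d²=221 > ρ²=20 → inactive
o2: d²=1 ≤ ρ²=20; F_rep = 38·(0,-1)/1² = (0.0000,-38.0000)
F = F_att + ΣF_rep = (-1.5000,-40.2500)
Δp = p'−p = (-0.3000,-8.0500); α = Δx/Fx = (-3/10) / (-3/2) = 1/5
check: Δy/Fy = (-161/20) / (-161/4) = 1/5 ✓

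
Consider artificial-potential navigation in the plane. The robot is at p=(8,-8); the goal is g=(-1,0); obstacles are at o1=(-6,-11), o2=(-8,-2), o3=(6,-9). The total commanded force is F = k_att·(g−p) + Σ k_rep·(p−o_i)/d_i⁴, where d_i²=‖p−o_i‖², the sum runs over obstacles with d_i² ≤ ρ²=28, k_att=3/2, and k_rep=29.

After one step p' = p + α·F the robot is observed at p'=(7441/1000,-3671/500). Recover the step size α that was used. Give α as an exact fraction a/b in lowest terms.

F_att = 3/2·(g−p) = 3/2·(-9,8) = (-13.5000,12.0000)
o1: d²=205 > ρ²=28 → inactive
o2: d²=292 > ρ²=28 → inactive
o3: d²=5 ≤ ρ²=28; F_rep = 29·(2,1)/5² = (2.3200,1.1600)
F = F_att + ΣF_rep = (-11.1800,13.1600)
Δp = p'−p = (-0.5590,0.6580); α = Δx/Fx = (-559/1000) / (-559/50) = 1/20
check: Δy/Fy = (329/500) / (329/25) = 1/20 ✓

α = 1/20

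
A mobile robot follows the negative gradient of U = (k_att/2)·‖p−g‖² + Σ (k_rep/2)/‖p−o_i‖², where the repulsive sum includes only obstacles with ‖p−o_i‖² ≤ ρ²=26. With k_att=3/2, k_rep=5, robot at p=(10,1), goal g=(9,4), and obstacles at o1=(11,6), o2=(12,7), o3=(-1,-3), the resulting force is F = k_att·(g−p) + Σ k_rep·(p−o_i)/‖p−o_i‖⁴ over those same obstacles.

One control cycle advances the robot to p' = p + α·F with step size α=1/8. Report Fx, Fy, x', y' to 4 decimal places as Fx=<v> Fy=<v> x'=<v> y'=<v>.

Fx=-1.5074 Fy=4.4630 x'=9.8116 y'=1.5579

F_att = 3/2·(g−p) = 3/2·(-1,3) = (-1.5000,4.5000)
o1: d²=26 ≤ ρ²=26; F_rep = 5·(-1,-5)/26² = (-0.0074,-0.0370)
o2: d²=40 > ρ²=26 → inactive
o3: d²=137 > ρ²=26 → inactive
F = F_att + ΣF_rep = (-1.5074,4.4630)
p' = p + 1/8·F = (9.8116,1.5579)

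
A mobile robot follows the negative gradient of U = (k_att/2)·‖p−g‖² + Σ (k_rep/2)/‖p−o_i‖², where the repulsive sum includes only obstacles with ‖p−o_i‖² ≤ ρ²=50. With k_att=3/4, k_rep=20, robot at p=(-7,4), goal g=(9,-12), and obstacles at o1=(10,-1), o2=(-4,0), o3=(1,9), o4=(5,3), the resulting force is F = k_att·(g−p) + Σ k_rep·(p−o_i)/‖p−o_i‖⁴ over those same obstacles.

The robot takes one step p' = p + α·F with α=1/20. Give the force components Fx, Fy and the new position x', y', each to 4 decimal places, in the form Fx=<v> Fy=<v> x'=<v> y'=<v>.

Fx=11.9040 Fy=-11.8720 x'=-6.4048 y'=3.4064

F_att = 3/4·(g−p) = 3/4·(16,-16) = (12.0000,-12.0000)
o1: d²=314 > ρ²=50 → inactive
o2: d²=25 ≤ ρ²=50; F_rep = 20·(-3,4)/25² = (-0.0960,0.1280)
o3: d²=89 > ρ²=50 → inactive
o4: d²=145 > ρ²=50 → inactive
F = F_att + ΣF_rep = (11.9040,-11.8720)
p' = p + 1/20·F = (-6.4048,3.4064)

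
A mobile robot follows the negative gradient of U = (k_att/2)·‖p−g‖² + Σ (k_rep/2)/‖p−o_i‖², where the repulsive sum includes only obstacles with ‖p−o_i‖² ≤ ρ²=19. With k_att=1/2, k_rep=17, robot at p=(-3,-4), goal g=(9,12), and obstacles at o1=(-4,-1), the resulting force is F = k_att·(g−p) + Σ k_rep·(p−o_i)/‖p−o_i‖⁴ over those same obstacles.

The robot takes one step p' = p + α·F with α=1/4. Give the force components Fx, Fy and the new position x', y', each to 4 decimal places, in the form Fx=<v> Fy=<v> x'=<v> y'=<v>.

Fx=6.1700 Fy=7.4900 x'=-1.4575 y'=-2.1275

F_att = 1/2·(g−p) = 1/2·(12,16) = (6.0000,8.0000)
o1: d²=10 ≤ ρ²=19; F_rep = 17·(1,-3)/10² = (0.1700,-0.5100)
F = F_att + ΣF_rep = (6.1700,7.4900)
p' = p + 1/4·F = (-1.4575,-2.1275)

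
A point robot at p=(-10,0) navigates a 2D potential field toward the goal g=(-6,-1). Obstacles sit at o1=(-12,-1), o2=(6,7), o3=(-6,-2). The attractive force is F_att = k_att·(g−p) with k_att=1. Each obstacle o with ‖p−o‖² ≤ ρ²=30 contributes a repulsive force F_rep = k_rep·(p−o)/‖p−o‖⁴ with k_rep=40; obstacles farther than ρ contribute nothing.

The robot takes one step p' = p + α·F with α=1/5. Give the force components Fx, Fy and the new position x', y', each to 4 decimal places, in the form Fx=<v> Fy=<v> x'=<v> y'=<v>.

Fx=6.8000 Fy=0.8000 x'=-8.6400 y'=0.1600

F_att = 1·(g−p) = 1·(4,-1) = (4.0000,-1.0000)
o1: d²=5 ≤ ρ²=30; F_rep = 40·(2,1)/5² = (3.2000,1.6000)
o2: d²=305 > ρ²=30 → inactive
o3: d²=20 ≤ ρ²=30; F_rep = 40·(-4,2)/20² = (-0.4000,0.2000)
F = F_att + ΣF_rep = (6.8000,0.8000)
p' = p + 1/5·F = (-8.6400,0.1600)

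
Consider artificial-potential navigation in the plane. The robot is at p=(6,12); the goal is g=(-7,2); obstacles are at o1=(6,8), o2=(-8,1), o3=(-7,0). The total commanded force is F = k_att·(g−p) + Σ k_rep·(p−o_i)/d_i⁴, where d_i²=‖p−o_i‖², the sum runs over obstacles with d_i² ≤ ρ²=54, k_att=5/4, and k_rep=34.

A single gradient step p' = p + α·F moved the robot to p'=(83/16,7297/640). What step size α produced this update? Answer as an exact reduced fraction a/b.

F_att = 5/4·(g−p) = 5/4·(-13,-10) = (-16.2500,-12.5000)
o1: d²=16 ≤ ρ²=54; F_rep = 34·(0,4)/16² = (0.0000,0.5312)
o2: d²=317 > ρ²=54 → inactive
o3: d²=313 > ρ²=54 → inactive
F = F_att + ΣF_rep = (-16.2500,-11.9688)
Δp = p'−p = (-0.8125,-0.5984); α = Δx/Fx = (-13/16) / (-65/4) = 1/20
check: Δy/Fy = (-383/640) / (-383/32) = 1/20 ✓

α = 1/20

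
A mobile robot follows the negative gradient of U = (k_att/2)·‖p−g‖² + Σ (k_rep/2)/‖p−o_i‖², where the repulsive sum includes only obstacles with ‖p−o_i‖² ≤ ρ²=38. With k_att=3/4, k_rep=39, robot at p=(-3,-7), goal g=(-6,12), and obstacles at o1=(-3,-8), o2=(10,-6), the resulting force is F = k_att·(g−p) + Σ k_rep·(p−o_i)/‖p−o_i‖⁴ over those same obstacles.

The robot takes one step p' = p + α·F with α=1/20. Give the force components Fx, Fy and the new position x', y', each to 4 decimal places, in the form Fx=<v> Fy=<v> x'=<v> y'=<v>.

Fx=-2.2500 Fy=53.2500 x'=-3.1125 y'=-4.3375

F_att = 3/4·(g−p) = 3/4·(-3,19) = (-2.2500,14.2500)
o1: d²=1 ≤ ρ²=38; F_rep = 39·(0,1)/1² = (0.0000,39.0000)
o2: d²=170 > ρ²=38 → inactive
F = F_att + ΣF_rep = (-2.2500,53.2500)
p' = p + 1/20·F = (-3.1125,-4.3375)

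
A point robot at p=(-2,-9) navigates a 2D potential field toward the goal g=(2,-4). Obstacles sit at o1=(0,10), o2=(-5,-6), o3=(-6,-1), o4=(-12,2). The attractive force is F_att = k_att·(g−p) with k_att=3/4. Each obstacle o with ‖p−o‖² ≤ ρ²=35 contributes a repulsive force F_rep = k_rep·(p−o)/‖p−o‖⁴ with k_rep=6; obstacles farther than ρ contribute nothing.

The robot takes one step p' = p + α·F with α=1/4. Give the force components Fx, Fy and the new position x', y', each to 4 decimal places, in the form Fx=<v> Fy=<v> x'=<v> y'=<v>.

F_att = 3/4·(g−p) = 3/4·(4,5) = (3.0000,3.7500)
o1: d²=365 > ρ²=35 → inactive
o2: d²=18 ≤ ρ²=35; F_rep = 6·(3,-3)/18² = (0.0556,-0.0556)
o3: d²=80 > ρ²=35 → inactive
o4: d²=221 > ρ²=35 → inactive
F = F_att + ΣF_rep = (3.0556,3.6944)
p' = p + 1/4·F = (-1.2361,-8.0764)

Fx=3.0556 Fy=3.6944 x'=-1.2361 y'=-8.0764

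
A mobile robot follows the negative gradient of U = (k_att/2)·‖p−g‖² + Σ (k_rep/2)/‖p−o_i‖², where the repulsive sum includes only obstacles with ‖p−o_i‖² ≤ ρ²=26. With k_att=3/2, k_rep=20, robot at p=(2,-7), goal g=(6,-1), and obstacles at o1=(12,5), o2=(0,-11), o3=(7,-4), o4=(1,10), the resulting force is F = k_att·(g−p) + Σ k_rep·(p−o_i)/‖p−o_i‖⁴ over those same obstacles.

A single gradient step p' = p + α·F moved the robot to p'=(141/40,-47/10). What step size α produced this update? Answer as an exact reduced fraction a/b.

α = 1/4

F_att = 3/2·(g−p) = 3/2·(4,6) = (6.0000,9.0000)
o1: d²=244 > ρ²=26 → inactive
o2: d²=20 ≤ ρ²=26; F_rep = 20·(2,4)/20² = (0.1000,0.2000)
o3: d²=34 > ρ²=26 → inactive
o4: d²=290 > ρ²=26 → inactive
F = F_att + ΣF_rep = (6.1000,9.2000)
Δp = p'−p = (1.5250,2.3000); α = Δx/Fx = (61/40) / (61/10) = 1/4
check: Δy/Fy = (23/10) / (46/5) = 1/4 ✓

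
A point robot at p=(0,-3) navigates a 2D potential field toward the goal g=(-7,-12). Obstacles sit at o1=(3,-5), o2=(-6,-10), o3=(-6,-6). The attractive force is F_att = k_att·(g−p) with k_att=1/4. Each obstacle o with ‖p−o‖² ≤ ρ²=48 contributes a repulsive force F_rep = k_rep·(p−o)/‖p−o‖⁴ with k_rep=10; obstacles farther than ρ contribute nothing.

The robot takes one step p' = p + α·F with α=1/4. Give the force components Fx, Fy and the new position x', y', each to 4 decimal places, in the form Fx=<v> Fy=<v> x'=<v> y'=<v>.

F_att = 1/4·(g−p) = 1/4·(-7,-9) = (-1.7500,-2.2500)
o1: d²=13 ≤ ρ²=48; F_rep = 10·(-3,2)/13² = (-0.1775,0.1183)
o2: d²=85 > ρ²=48 → inactive
o3: d²=45 ≤ ρ²=48; F_rep = 10·(6,3)/45² = (0.0296,0.0148)
F = F_att + ΣF_rep = (-1.8979,-2.1168)
p' = p + 1/4·F = (-0.4745,-3.5292)

Fx=-1.8979 Fy=-2.1168 x'=-0.4745 y'=-3.5292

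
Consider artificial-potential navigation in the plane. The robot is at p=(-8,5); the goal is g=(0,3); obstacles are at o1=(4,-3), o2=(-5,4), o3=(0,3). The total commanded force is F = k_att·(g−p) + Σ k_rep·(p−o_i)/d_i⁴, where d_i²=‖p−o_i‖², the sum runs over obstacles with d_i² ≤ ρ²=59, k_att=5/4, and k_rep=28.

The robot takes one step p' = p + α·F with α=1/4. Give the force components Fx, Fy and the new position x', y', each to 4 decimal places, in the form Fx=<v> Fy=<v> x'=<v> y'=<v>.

Fx=9.1600 Fy=-2.2200 x'=-5.7100 y'=4.4450

F_att = 5/4·(g−p) = 5/4·(8,-2) = (10.0000,-2.5000)
o1: d²=208 > ρ²=59 → inactive
o2: d²=10 ≤ ρ²=59; F_rep = 28·(-3,1)/10² = (-0.8400,0.2800)
o3: d²=68 > ρ²=59 → inactive
F = F_att + ΣF_rep = (9.1600,-2.2200)
p' = p + 1/4·F = (-5.7100,4.4450)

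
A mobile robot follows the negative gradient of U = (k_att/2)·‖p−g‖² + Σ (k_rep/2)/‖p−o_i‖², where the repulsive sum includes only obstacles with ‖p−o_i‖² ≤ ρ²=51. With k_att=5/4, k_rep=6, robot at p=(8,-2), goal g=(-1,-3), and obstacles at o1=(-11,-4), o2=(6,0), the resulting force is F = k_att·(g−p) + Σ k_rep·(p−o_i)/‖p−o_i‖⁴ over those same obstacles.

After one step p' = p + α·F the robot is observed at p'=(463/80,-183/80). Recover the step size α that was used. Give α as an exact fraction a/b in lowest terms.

F_att = 5/4·(g−p) = 5/4·(-9,-1) = (-11.2500,-1.2500)
o1: d²=365 > ρ²=51 → inactive
o2: d²=8 ≤ ρ²=51; F_rep = 6·(2,-2)/8² = (0.1875,-0.1875)
F = F_att + ΣF_rep = (-11.0625,-1.4375)
Δp = p'−p = (-2.2125,-0.2875); α = Δx/Fx = (-177/80) / (-177/16) = 1/5
check: Δy/Fy = (-23/80) / (-23/16) = 1/5 ✓

α = 1/5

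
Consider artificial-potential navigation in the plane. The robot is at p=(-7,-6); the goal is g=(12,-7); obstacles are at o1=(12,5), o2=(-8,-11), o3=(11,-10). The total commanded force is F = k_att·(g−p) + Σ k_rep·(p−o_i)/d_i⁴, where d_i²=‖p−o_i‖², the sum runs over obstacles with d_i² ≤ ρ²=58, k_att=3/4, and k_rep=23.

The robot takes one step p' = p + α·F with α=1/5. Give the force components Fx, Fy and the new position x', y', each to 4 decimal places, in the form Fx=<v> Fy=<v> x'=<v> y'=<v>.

F_att = 3/4·(g−p) = 3/4·(19,-1) = (14.2500,-0.7500)
o1: d²=482 > ρ²=58 → inactive
o2: d²=26 ≤ ρ²=58; F_rep = 23·(1,5)/26² = (0.0340,0.1701)
o3: d²=340 > ρ²=58 → inactive
F = F_att + ΣF_rep = (14.2840,-0.5799)
p' = p + 1/5·F = (-4.1432,-6.1160)

Fx=14.2840 Fy=-0.5799 x'=-4.1432 y'=-6.1160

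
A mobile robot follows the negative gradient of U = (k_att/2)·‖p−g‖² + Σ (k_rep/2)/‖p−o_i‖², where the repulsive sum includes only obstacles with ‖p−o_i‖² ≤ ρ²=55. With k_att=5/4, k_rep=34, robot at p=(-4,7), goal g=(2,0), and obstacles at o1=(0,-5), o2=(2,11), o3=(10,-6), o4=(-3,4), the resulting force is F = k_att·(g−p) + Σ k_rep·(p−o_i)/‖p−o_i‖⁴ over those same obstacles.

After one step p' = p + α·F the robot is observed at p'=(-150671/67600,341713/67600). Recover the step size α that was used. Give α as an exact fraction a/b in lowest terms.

F_att = 5/4·(g−p) = 5/4·(6,-7) = (7.5000,-8.7500)
o1: d²=160 > ρ²=55 → inactive
o2: d²=52 ≤ ρ²=55; F_rep = 34·(-6,-4)/52² = (-0.0754,-0.0503)
o3: d²=365 > ρ²=55 → inactive
o4: d²=10 ≤ ρ²=55; F_rep = 34·(-1,3)/10² = (-0.3400,1.0200)
F = F_att + ΣF_rep = (7.0846,-7.7803)
Δp = p'−p = (1.7711,-1.9451); α = Δx/Fx = (119729/67600) / (119729/16900) = 1/4
check: Δy/Fy = (-131487/67600) / (-131487/16900) = 1/4 ✓

α = 1/4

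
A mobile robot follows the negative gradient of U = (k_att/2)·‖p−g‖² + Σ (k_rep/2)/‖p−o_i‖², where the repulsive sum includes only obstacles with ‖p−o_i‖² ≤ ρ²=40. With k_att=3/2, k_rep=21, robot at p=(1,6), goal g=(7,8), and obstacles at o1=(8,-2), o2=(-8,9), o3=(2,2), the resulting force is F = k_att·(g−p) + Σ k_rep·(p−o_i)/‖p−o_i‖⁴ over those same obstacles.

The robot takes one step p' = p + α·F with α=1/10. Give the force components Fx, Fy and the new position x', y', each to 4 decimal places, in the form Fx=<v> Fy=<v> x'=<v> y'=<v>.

Fx=8.9273 Fy=3.2907 x'=1.8927 y'=6.3291

F_att = 3/2·(g−p) = 3/2·(6,2) = (9.0000,3.0000)
o1: d²=113 > ρ²=40 → inactive
o2: d²=90 > ρ²=40 → inactive
o3: d²=17 ≤ ρ²=40; F_rep = 21·(-1,4)/17² = (-0.0727,0.2907)
F = F_att + ΣF_rep = (8.9273,3.2907)
p' = p + 1/10·F = (1.8927,6.3291)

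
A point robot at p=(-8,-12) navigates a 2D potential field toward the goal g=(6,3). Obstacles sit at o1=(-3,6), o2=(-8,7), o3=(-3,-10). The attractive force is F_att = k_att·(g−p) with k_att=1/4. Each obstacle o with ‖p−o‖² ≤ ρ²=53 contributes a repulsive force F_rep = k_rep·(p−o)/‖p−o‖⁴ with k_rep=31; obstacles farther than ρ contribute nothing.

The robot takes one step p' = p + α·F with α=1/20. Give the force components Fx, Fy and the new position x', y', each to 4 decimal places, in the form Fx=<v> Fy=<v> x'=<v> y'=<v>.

Fx=3.3157 Fy=3.6763 x'=-7.8342 y'=-11.8162

F_att = 1/4·(g−p) = 1/4·(14,15) = (3.5000,3.7500)
o1: d²=349 > ρ²=53 → inactive
o2: d²=361 > ρ²=53 → inactive
o3: d²=29 ≤ ρ²=53; F_rep = 31·(-5,-2)/29² = (-0.1843,-0.0737)
F = F_att + ΣF_rep = (3.3157,3.6763)
p' = p + 1/20·F = (-7.8342,-11.8162)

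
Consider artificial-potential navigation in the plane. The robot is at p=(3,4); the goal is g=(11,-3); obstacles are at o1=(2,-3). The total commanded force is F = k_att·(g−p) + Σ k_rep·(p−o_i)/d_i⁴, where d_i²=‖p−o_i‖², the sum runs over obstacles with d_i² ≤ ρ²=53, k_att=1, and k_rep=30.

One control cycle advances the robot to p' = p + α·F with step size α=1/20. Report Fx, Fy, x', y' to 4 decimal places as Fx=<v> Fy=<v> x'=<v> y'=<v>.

F_att = 1·(g−p) = 1·(8,-7) = (8.0000,-7.0000)
o1: d²=50 ≤ ρ²=53; F_rep = 30·(1,7)/50² = (0.0120,0.0840)
F = F_att + ΣF_rep = (8.0120,-6.9160)
p' = p + 1/20·F = (3.4006,3.6542)

Fx=8.0120 Fy=-6.9160 x'=3.4006 y'=3.6542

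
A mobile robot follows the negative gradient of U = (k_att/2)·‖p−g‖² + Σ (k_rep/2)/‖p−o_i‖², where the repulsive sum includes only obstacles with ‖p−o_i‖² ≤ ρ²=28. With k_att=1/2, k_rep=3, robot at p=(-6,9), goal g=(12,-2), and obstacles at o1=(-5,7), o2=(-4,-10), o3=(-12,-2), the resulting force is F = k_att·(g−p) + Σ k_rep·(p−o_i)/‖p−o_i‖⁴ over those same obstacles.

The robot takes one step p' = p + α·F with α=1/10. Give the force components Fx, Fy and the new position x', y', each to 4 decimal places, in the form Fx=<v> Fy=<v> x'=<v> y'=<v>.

Fx=8.8800 Fy=-5.2600 x'=-5.1120 y'=8.4740

F_att = 1/2·(g−p) = 1/2·(18,-11) = (9.0000,-5.5000)
o1: d²=5 ≤ ρ²=28; F_rep = 3·(-1,2)/5² = (-0.1200,0.2400)
o2: d²=365 > ρ²=28 → inactive
o3: d²=157 > ρ²=28 → inactive
F = F_att + ΣF_rep = (8.8800,-5.2600)
p' = p + 1/10·F = (-5.1120,8.4740)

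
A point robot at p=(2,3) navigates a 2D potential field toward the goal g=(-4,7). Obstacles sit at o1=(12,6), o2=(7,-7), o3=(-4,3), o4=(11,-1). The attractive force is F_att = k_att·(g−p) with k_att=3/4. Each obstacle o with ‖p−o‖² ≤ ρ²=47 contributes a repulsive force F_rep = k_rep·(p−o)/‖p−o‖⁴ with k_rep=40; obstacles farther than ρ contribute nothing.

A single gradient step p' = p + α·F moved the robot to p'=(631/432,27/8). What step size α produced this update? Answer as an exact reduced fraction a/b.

F_att = 3/4·(g−p) = 3/4·(-6,4) = (-4.5000,3.0000)
o1: d²=109 > ρ²=47 → inactive
o2: d²=125 > ρ²=47 → inactive
o3: d²=36 ≤ ρ²=47; F_rep = 40·(6,0)/36² = (0.1852,0.0000)
o4: d²=97 > ρ²=47 → inactive
F = F_att + ΣF_rep = (-4.3148,3.0000)
Δp = p'−p = (-0.5394,0.3750); α = Δx/Fx = (-233/432) / (-233/54) = 1/8
check: Δy/Fy = (3/8) / (3) = 1/8 ✓

α = 1/8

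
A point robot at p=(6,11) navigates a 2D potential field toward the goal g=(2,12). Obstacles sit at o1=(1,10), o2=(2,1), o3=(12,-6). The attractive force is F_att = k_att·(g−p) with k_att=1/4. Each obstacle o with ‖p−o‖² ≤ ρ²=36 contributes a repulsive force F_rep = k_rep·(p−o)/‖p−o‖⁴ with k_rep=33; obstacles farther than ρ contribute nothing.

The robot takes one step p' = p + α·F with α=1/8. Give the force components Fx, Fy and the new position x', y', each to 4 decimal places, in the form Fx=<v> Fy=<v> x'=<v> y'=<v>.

Fx=-0.7559 Fy=0.2988 x'=5.9055 y'=11.0374

F_att = 1/4·(g−p) = 1/4·(-4,1) = (-1.0000,0.2500)
o1: d²=26 ≤ ρ²=36; F_rep = 33·(5,1)/26² = (0.2441,0.0488)
o2: d²=116 > ρ²=36 → inactive
o3: d²=325 > ρ²=36 → inactive
F = F_att + ΣF_rep = (-0.7559,0.2988)
p' = p + 1/8·F = (5.9055,11.0374)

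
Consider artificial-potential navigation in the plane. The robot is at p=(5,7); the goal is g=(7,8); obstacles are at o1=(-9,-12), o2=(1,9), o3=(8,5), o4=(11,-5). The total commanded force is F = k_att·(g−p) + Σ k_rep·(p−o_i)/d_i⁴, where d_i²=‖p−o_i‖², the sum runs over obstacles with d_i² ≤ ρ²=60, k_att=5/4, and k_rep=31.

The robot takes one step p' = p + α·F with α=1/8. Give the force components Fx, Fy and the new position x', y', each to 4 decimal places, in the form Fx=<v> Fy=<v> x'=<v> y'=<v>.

F_att = 5/4·(g−p) = 5/4·(2,1) = (2.5000,1.2500)
o1: d²=557 > ρ²=60 → inactive
o2: d²=20 ≤ ρ²=60; F_rep = 31·(4,-2)/20² = (0.3100,-0.1550)
o3: d²=13 ≤ ρ²=60; F_rep = 31·(-3,2)/13² = (-0.5503,0.3669)
o4: d²=180 > ρ²=60 → inactive
F = F_att + ΣF_rep = (2.2597,1.4619)
p' = p + 1/8·F = (5.2825,7.1827)

Fx=2.2597 Fy=1.4619 x'=5.2825 y'=7.1827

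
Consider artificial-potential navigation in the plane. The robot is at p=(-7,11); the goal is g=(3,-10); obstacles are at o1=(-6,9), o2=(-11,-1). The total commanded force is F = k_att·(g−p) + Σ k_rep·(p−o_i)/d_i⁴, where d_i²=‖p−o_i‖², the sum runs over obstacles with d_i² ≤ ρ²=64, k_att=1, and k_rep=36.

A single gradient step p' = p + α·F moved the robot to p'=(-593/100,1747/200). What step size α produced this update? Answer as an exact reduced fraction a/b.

F_att = 1·(g−p) = 1·(10,-21) = (10.0000,-21.0000)
o1: d²=5 ≤ ρ²=64; F_rep = 36·(-1,2)/5² = (-1.4400,2.8800)
o2: d²=160 > ρ²=64 → inactive
F = F_att + ΣF_rep = (8.5600,-18.1200)
Δp = p'−p = (1.0700,-2.2650); α = Δx/Fx = (107/100) / (214/25) = 1/8
check: Δy/Fy = (-453/200) / (-453/25) = 1/8 ✓

α = 1/8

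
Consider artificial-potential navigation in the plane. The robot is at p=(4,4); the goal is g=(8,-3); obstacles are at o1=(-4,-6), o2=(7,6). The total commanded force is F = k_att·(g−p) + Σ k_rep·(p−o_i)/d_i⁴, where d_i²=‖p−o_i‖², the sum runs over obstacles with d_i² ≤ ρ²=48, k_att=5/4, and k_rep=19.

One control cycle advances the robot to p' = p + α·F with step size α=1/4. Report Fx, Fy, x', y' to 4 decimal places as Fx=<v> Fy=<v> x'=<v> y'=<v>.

F_att = 5/4·(g−p) = 5/4·(4,-7) = (5.0000,-8.7500)
o1: d²=164 > ρ²=48 → inactive
o2: d²=13 ≤ ρ²=48; F_rep = 19·(-3,-2)/13² = (-0.3373,-0.2249)
F = F_att + ΣF_rep = (4.6627,-8.9749)
p' = p + 1/4·F = (5.1657,1.7563)

Fx=4.6627 Fy=-8.9749 x'=5.1657 y'=1.7563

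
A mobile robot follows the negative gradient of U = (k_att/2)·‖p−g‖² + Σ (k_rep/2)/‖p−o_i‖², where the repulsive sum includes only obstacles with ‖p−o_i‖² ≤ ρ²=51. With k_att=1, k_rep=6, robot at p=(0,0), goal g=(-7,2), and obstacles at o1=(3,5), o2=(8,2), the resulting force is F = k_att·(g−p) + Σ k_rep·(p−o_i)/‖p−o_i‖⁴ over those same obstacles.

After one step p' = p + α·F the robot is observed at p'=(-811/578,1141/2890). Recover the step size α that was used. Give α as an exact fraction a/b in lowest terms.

F_att = 1·(g−p) = 1·(-7,2) = (-7.0000,2.0000)
o1: d²=34 ≤ ρ²=51; F_rep = 6·(-3,-5)/34² = (-0.0156,-0.0260)
o2: d²=68 > ρ²=51 → inactive
F = F_att + ΣF_rep = (-7.0156,1.9740)
Δp = p'−p = (-1.4031,0.3948); α = Δx/Fx = (-811/578) / (-4055/578) = 1/5
check: Δy/Fy = (1141/2890) / (1141/578) = 1/5 ✓

α = 1/5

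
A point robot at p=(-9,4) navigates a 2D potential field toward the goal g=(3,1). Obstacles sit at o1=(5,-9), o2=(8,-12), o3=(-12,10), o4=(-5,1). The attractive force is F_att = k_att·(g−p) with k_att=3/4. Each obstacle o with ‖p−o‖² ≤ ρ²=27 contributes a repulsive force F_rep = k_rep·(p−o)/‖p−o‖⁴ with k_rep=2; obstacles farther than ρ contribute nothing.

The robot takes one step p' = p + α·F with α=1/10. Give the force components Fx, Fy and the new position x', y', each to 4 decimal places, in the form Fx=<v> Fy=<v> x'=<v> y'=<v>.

Fx=8.9872 Fy=-2.2404 x'=-8.1013 y'=3.7760

F_att = 3/4·(g−p) = 3/4·(12,-3) = (9.0000,-2.2500)
o1: d²=365 > ρ²=27 → inactive
o2: d²=545 > ρ²=27 → inactive
o3: d²=45 > ρ²=27 → inactive
o4: d²=25 ≤ ρ²=27; F_rep = 2·(-4,3)/25² = (-0.0128,0.0096)
F = F_att + ΣF_rep = (8.9872,-2.2404)
p' = p + 1/10·F = (-8.1013,3.7760)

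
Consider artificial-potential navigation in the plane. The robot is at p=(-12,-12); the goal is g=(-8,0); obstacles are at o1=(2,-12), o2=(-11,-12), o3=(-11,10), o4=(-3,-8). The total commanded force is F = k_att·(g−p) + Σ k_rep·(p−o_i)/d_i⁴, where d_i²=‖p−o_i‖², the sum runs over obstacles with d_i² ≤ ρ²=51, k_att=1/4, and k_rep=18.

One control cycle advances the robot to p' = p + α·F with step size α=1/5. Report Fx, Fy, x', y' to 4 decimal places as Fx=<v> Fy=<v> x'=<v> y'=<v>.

F_att = 1/4·(g−p) = 1/4·(4,12) = (1.0000,3.0000)
o1: d²=196 > ρ²=51 → inactive
o2: d²=1 ≤ ρ²=51; F_rep = 18·(-1,0)/1² = (-18.0000,0.0000)
o3: d²=485 > ρ²=51 → inactive
o4: d²=97 > ρ²=51 → inactive
F = F_att + ΣF_rep = (-17.0000,3.0000)
p' = p + 1/5·F = (-15.4000,-11.4000)

Fx=-17.0000 Fy=3.0000 x'=-15.4000 y'=-11.4000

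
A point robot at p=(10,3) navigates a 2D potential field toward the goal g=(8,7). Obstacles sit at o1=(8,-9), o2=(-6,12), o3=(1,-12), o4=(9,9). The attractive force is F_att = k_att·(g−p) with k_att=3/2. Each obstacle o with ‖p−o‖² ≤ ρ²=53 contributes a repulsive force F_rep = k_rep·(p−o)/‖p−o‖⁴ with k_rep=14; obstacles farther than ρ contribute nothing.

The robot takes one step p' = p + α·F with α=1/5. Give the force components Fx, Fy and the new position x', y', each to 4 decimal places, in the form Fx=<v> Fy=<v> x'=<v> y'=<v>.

Fx=-2.9898 Fy=5.9386 x'=9.4020 y'=4.1877

F_att = 3/2·(g−p) = 3/2·(-2,4) = (-3.0000,6.0000)
o1: d²=148 > ρ²=53 → inactive
o2: d²=337 > ρ²=53 → inactive
o3: d²=306 > ρ²=53 → inactive
o4: d²=37 ≤ ρ²=53; F_rep = 14·(1,-6)/37² = (0.0102,-0.0614)
F = F_att + ΣF_rep = (-2.9898,5.9386)
p' = p + 1/5·F = (9.4020,4.1877)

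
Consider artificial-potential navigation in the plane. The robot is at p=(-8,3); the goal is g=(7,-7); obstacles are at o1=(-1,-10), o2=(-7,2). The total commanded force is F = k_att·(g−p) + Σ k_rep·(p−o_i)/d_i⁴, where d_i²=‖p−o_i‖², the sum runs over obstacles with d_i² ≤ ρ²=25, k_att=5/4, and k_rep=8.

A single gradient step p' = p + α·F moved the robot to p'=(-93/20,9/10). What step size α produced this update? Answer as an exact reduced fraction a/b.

F_att = 5/4·(g−p) = 5/4·(15,-10) = (18.7500,-12.5000)
o1: d²=218 > ρ²=25 → inactive
o2: d²=2 ≤ ρ²=25; F_rep = 8·(-1,1)/2² = (-2.0000,2.0000)
F = F_att + ΣF_rep = (16.7500,-10.5000)
Δp = p'−p = (3.3500,-2.1000); α = Δx/Fx = (67/20) / (67/4) = 1/5
check: Δy/Fy = (-21/10) / (-21/2) = 1/5 ✓

α = 1/5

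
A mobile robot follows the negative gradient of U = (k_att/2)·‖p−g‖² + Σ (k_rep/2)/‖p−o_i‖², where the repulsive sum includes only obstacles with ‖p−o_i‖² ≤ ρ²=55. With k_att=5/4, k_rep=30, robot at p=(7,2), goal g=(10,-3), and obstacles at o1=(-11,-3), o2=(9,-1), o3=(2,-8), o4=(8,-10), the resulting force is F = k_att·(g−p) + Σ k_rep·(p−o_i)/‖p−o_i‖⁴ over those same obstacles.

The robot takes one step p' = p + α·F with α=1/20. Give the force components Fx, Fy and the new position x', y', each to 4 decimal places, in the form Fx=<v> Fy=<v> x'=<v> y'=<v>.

Fx=3.3950 Fy=-5.7175 x'=7.1697 y'=1.7141

F_att = 5/4·(g−p) = 5/4·(3,-5) = (3.7500,-6.2500)
o1: d²=349 > ρ²=55 → inactive
o2: d²=13 ≤ ρ²=55; F_rep = 30·(-2,3)/13² = (-0.3550,0.5325)
o3: d²=125 > ρ²=55 → inactive
o4: d²=145 > ρ²=55 → inactive
F = F_att + ΣF_rep = (3.3950,-5.7175)
p' = p + 1/20·F = (7.1697,1.7141)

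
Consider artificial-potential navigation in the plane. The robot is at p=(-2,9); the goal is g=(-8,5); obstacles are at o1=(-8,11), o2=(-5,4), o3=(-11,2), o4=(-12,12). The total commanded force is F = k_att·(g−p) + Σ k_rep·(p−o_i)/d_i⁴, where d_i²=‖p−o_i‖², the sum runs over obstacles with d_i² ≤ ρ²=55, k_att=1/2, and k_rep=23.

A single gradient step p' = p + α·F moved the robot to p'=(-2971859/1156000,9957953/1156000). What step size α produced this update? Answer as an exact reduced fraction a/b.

α = 1/5

F_att = 1/2·(g−p) = 1/2·(-6,-4) = (-3.0000,-2.0000)
o1: d²=40 ≤ ρ²=55; F_rep = 23·(6,-2)/40² = (0.0862,-0.0288)
o2: d²=34 ≤ ρ²=55; F_rep = 23·(3,5)/34² = (0.0597,0.0995)
o3: d²=130 > ρ²=55 → inactive
o4: d²=109 > ρ²=55 → inactive
F = F_att + ΣF_rep = (-2.8541,-1.9293)
Δp = p'−p = (-0.5708,-0.3859); α = Δx/Fx = (-659859/1156000) / (-659859/231200) = 1/5
check: Δy/Fy = (-446047/1156000) / (-446047/231200) = 1/5 ✓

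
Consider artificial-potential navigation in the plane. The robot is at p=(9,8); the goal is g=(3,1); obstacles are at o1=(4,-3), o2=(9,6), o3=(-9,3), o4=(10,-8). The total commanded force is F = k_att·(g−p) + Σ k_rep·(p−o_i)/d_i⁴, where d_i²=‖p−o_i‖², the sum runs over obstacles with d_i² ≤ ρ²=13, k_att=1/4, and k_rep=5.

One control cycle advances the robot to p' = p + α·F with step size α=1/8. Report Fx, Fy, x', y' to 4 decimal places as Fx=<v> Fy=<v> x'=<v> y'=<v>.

F_att = 1/4·(g−p) = 1/4·(-6,-7) = (-1.5000,-1.7500)
o1: d²=146 > ρ²=13 → inactive
o2: d²=4 ≤ ρ²=13; F_rep = 5·(0,2)/4² = (0.0000,0.6250)
o3: d²=349 > ρ²=13 → inactive
o4: d²=257 > ρ²=13 → inactive
F = F_att + ΣF_rep = (-1.5000,-1.1250)
p' = p + 1/8·F = (8.8125,7.8594)

Fx=-1.5000 Fy=-1.1250 x'=8.8125 y'=7.8594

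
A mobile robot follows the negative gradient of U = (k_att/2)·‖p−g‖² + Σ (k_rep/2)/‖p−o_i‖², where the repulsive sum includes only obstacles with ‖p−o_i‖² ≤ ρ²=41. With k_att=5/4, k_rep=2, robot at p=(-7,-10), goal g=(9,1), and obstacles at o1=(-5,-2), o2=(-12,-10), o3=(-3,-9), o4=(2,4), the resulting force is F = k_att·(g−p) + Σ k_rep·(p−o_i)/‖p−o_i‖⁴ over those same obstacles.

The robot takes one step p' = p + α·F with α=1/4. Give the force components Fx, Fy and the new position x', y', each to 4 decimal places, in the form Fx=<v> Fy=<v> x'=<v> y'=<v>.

Fx=19.9883 Fy=13.7431 x'=-2.0029 y'=-6.5642

F_att = 5/4·(g−p) = 5/4·(16,11) = (20.0000,13.7500)
o1: d²=68 > ρ²=41 → inactive
o2: d²=25 ≤ ρ²=41; F_rep = 2·(5,0)/25² = (0.0160,0.0000)
o3: d²=17 ≤ ρ²=41; F_rep = 2·(-4,-1)/17² = (-0.0277,-0.0069)
o4: d²=277 > ρ²=41 → inactive
F = F_att + ΣF_rep = (19.9883,13.7431)
p' = p + 1/4·F = (-2.0029,-6.5642)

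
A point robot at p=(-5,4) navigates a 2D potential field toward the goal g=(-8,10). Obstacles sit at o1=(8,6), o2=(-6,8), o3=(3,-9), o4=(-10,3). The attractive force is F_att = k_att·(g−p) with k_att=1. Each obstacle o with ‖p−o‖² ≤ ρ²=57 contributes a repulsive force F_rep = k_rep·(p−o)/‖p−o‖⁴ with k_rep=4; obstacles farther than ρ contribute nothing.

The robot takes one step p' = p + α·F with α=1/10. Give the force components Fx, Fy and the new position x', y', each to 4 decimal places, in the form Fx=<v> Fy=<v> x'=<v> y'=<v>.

Fx=-2.9566 Fy=5.9506 x'=-5.2957 y'=4.5951

F_att = 1·(g−p) = 1·(-3,6) = (-3.0000,6.0000)
o1: d²=173 > ρ²=57 → inactive
o2: d²=17 ≤ ρ²=57; F_rep = 4·(1,-4)/17² = (0.0138,-0.0554)
o3: d²=233 > ρ²=57 → inactive
o4: d²=26 ≤ ρ²=57; F_rep = 4·(5,1)/26² = (0.0296,0.0059)
F = F_att + ΣF_rep = (-2.9566,5.9506)
p' = p + 1/10·F = (-5.2957,4.5951)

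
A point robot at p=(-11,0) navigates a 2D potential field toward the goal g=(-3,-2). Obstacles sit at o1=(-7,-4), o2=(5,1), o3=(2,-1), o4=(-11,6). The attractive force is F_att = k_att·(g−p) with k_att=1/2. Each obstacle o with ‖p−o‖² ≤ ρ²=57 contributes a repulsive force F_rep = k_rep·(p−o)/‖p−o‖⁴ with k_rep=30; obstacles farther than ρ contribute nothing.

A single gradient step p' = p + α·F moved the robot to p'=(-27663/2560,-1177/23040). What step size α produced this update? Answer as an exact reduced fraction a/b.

F_att = 1/2·(g−p) = 1/2·(8,-2) = (4.0000,-1.0000)
o1: d²=32 ≤ ρ²=57; F_rep = 30·(-4,4)/32² = (-0.1172,0.1172)
o2: d²=257 > ρ²=57 → inactive
o3: d²=170 > ρ²=57 → inactive
o4: d²=36 ≤ ρ²=57; F_rep = 30·(0,-6)/36² = (0.0000,-0.1389)
F = F_att + ΣF_rep = (3.8828,-1.0217)
Δp = p'−p = (0.1941,-0.0511); α = Δx/Fx = (497/2560) / (497/128) = 1/20
check: Δy/Fy = (-1177/23040) / (-1177/1152) = 1/20 ✓

α = 1/20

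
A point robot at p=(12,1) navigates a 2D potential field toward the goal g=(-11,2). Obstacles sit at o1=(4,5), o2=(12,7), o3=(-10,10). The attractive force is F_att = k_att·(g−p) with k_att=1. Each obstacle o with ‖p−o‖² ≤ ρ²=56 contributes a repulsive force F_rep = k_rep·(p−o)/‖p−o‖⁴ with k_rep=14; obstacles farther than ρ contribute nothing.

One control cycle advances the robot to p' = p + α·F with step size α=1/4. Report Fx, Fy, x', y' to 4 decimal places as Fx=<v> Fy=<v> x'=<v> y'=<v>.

Fx=-23.0000 Fy=0.9352 x'=6.2500 y'=1.2338

F_att = 1·(g−p) = 1·(-23,1) = (-23.0000,1.0000)
o1: d²=80 > ρ²=56 → inactive
o2: d²=36 ≤ ρ²=56; F_rep = 14·(0,-6)/36² = (0.0000,-0.0648)
o3: d²=565 > ρ²=56 → inactive
F = F_att + ΣF_rep = (-23.0000,0.9352)
p' = p + 1/4·F = (6.2500,1.2338)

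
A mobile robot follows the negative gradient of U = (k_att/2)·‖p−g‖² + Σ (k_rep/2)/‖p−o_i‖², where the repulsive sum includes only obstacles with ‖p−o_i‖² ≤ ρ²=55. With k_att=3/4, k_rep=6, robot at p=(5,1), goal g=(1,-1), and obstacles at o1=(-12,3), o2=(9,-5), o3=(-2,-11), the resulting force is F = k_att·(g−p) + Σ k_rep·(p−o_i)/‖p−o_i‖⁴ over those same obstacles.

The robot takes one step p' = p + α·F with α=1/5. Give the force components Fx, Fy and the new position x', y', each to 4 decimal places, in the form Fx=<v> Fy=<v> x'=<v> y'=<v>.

Fx=-3.0089 Fy=-1.4867 x'=4.3982 y'=0.7027

F_att = 3/4·(g−p) = 3/4·(-4,-2) = (-3.0000,-1.5000)
o1: d²=293 > ρ²=55 → inactive
o2: d²=52 ≤ ρ²=55; F_rep = 6·(-4,6)/52² = (-0.0089,0.0133)
o3: d²=193 > ρ²=55 → inactive
F = F_att + ΣF_rep = (-3.0089,-1.4867)
p' = p + 1/5·F = (4.3982,0.7027)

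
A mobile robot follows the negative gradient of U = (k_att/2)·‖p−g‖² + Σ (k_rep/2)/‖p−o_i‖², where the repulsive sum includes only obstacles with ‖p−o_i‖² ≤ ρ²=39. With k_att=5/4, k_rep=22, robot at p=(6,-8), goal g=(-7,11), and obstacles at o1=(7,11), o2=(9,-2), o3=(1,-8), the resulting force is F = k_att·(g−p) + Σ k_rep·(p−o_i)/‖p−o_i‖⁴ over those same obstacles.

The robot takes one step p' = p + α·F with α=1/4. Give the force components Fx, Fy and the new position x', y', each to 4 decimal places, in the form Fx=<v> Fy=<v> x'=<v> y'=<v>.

F_att = 5/4·(g−p) = 5/4·(-13,19) = (-16.2500,23.7500)
o1: d²=362 > ρ²=39 → inactive
o2: d²=45 > ρ²=39 → inactive
o3: d²=25 ≤ ρ²=39; F_rep = 22·(5,0)/25² = (0.1760,0.0000)
F = F_att + ΣF_rep = (-16.0740,23.7500)
p' = p + 1/4·F = (1.9815,-2.0625)

Fx=-16.0740 Fy=23.7500 x'=1.9815 y'=-2.0625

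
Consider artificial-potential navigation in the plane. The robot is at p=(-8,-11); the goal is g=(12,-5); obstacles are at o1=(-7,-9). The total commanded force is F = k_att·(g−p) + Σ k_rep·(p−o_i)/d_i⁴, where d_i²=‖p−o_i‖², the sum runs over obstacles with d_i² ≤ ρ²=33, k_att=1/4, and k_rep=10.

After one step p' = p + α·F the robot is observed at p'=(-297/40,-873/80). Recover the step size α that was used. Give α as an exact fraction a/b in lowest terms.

α = 1/8

F_att = 1/4·(g−p) = 1/4·(20,6) = (5.0000,1.5000)
o1: d²=5 ≤ ρ²=33; F_rep = 10·(-1,-2)/5² = (-0.4000,-0.8000)
F = F_att + ΣF_rep = (4.6000,0.7000)
Δp = p'−p = (0.5750,0.0875); α = Δx/Fx = (23/40) / (23/5) = 1/8
check: Δy/Fy = (7/80) / (7/10) = 1/8 ✓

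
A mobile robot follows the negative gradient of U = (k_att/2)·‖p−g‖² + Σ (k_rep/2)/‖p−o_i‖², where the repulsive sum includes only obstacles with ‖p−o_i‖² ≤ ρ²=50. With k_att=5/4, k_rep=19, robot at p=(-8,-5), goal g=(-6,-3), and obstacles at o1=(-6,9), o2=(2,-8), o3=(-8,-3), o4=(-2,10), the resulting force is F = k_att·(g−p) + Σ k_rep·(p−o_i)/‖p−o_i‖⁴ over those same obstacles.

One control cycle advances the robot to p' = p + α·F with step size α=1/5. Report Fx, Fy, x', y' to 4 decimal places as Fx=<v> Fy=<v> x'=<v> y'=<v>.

F_att = 5/4·(g−p) = 5/4·(2,2) = (2.5000,2.5000)
o1: d²=200 > ρ²=50 → inactive
o2: d²=109 > ρ²=50 → inactive
o3: d²=4 ≤ ρ²=50; F_rep = 19·(0,-2)/4² = (0.0000,-2.3750)
o4: d²=261 > ρ²=50 → inactive
F = F_att + ΣF_rep = (2.5000,0.1250)
p' = p + 1/5·F = (-7.5000,-4.9750)

Fx=2.5000 Fy=0.1250 x'=-7.5000 y'=-4.9750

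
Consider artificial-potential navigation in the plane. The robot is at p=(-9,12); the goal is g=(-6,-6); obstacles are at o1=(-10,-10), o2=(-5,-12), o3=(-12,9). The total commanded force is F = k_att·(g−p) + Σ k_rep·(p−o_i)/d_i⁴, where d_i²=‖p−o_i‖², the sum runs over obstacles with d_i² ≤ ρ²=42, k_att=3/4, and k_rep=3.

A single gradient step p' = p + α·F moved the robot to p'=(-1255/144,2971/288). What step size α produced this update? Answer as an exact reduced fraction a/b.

F_att = 3/4·(g−p) = 3/4·(3,-18) = (2.2500,-13.5000)
o1: d²=485 > ρ²=42 → inactive
o2: d²=592 > ρ²=42 → inactive
o3: d²=18 ≤ ρ²=42; F_rep = 3·(3,3)/18² = (0.0278,0.0278)
F = F_att + ΣF_rep = (2.2778,-13.4722)
Δp = p'−p = (0.2847,-1.6840); α = Δx/Fx = (41/144) / (41/18) = 1/8
check: Δy/Fy = (-485/288) / (-485/36) = 1/8 ✓

α = 1/8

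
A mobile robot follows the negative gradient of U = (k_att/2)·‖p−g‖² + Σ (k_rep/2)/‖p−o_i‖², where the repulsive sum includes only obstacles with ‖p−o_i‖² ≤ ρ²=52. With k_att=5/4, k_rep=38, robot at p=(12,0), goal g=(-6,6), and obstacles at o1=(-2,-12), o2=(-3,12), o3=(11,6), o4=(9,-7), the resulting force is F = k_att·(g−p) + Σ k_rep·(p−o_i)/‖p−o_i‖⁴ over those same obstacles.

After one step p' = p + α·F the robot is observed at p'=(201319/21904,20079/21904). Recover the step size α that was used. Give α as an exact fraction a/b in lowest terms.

α = 1/8

F_att = 5/4·(g−p) = 5/4·(-18,6) = (-22.5000,7.5000)
o1: d²=340 > ρ²=52 → inactive
o2: d²=369 > ρ²=52 → inactive
o3: d²=37 ≤ ρ²=52; F_rep = 38·(1,-6)/37² = (0.0278,-0.1665)
o4: d²=58 > ρ²=52 → inactive
F = F_att + ΣF_rep = (-22.4722,7.3335)
Δp = p'−p = (-2.8090,0.9167); α = Δx/Fx = (-61529/21904) / (-61529/2738) = 1/8
check: Δy/Fy = (20079/21904) / (20079/2738) = 1/8 ✓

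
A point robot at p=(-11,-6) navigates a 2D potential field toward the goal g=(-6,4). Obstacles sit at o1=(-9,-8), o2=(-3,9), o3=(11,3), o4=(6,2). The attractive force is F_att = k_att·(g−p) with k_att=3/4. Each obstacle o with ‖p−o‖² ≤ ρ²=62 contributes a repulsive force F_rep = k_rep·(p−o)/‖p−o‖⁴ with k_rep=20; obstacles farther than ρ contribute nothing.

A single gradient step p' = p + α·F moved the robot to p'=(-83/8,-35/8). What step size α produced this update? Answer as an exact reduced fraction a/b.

α = 1/5

F_att = 3/4·(g−p) = 3/4·(5,10) = (3.7500,7.5000)
o1: d²=8 ≤ ρ²=62; F_rep = 20·(-2,2)/8² = (-0.6250,0.6250)
o2: d²=289 > ρ²=62 → inactive
o3: d²=565 > ρ²=62 → inactive
o4: d²=353 > ρ²=62 → inactive
F = F_att + ΣF_rep = (3.1250,8.1250)
Δp = p'−p = (0.6250,1.6250); α = Δx/Fx = (5/8) / (25/8) = 1/5
check: Δy/Fy = (13/8) / (65/8) = 1/5 ✓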